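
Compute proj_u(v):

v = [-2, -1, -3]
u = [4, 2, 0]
v·u = (-2)(4) + (-1)(2) + (-3)(0) = -10
u·u = (4)² + (2)² + (0)² = 20
proj_u(v) = (v·u / u·u) × u = (-10/20) × u = (-1/2) × u

proj_u(v) = [-2, -1, 0]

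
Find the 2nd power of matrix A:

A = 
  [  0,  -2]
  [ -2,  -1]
A² = A·A:
A²[1,1] = (0)(0) + (-2)(-2) = 4
A²[1,2] = (0)(-2) + (-2)(-1) = 2
A²[2,1] = (-2)(0) + (-1)(-2) = 2
A²[2,2] = (-2)(-2) + (-1)(-1) = 5
A² = 
  [  4,   2]
  [  2,   5]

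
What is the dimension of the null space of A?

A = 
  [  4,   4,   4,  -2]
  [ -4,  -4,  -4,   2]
nullity(A) = 3

Row reduce:
R2 → R2 + (1)·R1
REF = 
  [  4,   4,   4,  -2]
  [  0,   0,   0,   0]
Pivot columns: 1 → 1 pivot.
rank(A) = 1, so nullity(A) = 4 - 1 = 3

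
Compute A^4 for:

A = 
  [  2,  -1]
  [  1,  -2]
A^4 = 
  [  9,   0]
  [  0,   9]

A² = A·A:
A²[1,1] = (2)(2) + (-1)(1) = 3
A²[1,2] = (2)(-1) + (-1)(-2) = 0
A²[2,1] = (1)(2) + (-2)(1) = 0
A²[2,2] = (1)(-1) + (-2)(-2) = 3
A² = 
  [  3,   0]
  [  0,   3]

A^3 = A^2·A:
A^3[1,1] = (3)(2) + (0)(1) = 6
A^3[1,2] = (3)(-1) + (0)(-2) = -3
A^3[2,1] = (0)(2) + (3)(1) = 3
A^3[2,2] = (0)(-1) + (3)(-2) = -6
A^3 = 
  [  6,  -3]
  [  3,  -6]

A^4 = A^3·A:
A^4[1,1] = (6)(2) + (-3)(1) = 9
A^4[1,2] = (6)(-1) + (-3)(-2) = 0
A^4[2,1] = (3)(2) + (-6)(1) = 0
A^4[2,2] = (3)(-1) + (-6)(-2) = 9
A^4 = 
  [  9,   0]
  [  0,   9]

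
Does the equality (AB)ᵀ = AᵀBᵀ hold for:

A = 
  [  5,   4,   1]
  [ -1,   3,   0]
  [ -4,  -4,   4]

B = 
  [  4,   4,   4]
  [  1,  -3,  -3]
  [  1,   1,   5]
No

(AB)ᵀ = 
  [ 25,  -1, -16]
  [  9, -13,   0]
  [ 13, -13,  16]

AᵀBᵀ = 
  [  0,  20, -16]
  [ 12,   7, -13]
  [ 20, -11,  21]

The two matrices differ, so (AB)ᵀ ≠ AᵀBᵀ in general. The correct identity is (AB)ᵀ = BᵀAᵀ.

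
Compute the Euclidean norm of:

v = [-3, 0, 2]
3.606

||v||₂ = √((-3)² + (0)² + (2)²) = √13 = 3.606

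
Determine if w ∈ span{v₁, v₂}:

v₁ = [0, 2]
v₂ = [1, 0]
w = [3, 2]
Yes

Form the augmented matrix and row-reduce:
[v₁|v₂|w] = 
  [  0,   1,   3]
  [  2,   0,   2]
Swap R1 ↔ R2
REF = 
  [  2,   0,   2]
  [  0,   1,   3]

No row of the form [0 0 | nonzero], so the system is consistent. Back-substitution gives c₁ = 1, c₂ = 3: w = (1)·v₁ + (3)·v₂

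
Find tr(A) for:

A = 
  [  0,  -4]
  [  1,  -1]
-1

tr(A) = 0 + -1 = -1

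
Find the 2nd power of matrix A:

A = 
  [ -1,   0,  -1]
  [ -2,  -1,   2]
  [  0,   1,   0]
A² = A·A:
A²[1,1] = (-1)(-1) + (0)(-2) + (-1)(0) = 1
A²[1,2] = (-1)(0) + (0)(-1) + (-1)(1) = -1
A²[1,3] = (-1)(-1) + (0)(2) + (-1)(0) = 1
A²[2,1] = (-2)(-1) + (-1)(-2) + (2)(0) = 4
A²[2,2] = (-2)(0) + (-1)(-1) + (2)(1) = 3
A²[2,3] = (-2)(-1) + (-1)(2) + (2)(0) = 0
A²[3,1] = (0)(-1) + (1)(-2) + (0)(0) = -2
A²[3,2] = (0)(0) + (1)(-1) + (0)(1) = -1
A²[3,3] = (0)(-1) + (1)(2) + (0)(0) = 2
A² = 
  [  1,  -1,   1]
  [  4,   3,   0]
  [ -2,  -1,   2]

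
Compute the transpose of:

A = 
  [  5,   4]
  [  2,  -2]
Aᵀ = 
  [  5,   2]
  [  4,  -2]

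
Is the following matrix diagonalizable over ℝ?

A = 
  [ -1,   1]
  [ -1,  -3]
No

tr(A) = -4, det(A) = 4
Characteristic polynomial: λ² - tr(A)λ + det(A) = λ² + 4λ + 4
λ² + 4λ + 4 = (λ + 2)²
Eigenvalues: -2, -2
λ=-2: alg. mult. = 2, geom. mult. = 2 - rank(A - (-2)I) = 2 - 1 = 1
Sum of geometric multiplicities = 1 < n = 2, so there aren't enough independent eigenvectors.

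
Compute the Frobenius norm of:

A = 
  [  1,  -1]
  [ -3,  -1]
||A||_F = 3.464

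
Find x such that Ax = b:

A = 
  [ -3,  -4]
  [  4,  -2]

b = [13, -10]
Row reduce the augmented matrix [A|b]:
R2 → R2 + (4/3)·R1
REF = 
  [   -3,    -4,    13]
  [    0, -22/3,  22/3]

Back-substitution:
x₂ = (22/3) / (-22/3) = -1
x₁ = (13 - (-4)(-1)) / (-3) = -3

x = [-3, -1]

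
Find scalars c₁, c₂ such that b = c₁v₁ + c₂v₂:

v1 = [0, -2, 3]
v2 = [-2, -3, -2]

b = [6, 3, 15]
c1 = 3, c2 = -3

b = 3·v1 + -3·v2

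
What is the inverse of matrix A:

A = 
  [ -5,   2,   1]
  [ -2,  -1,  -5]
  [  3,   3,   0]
det(A) = (-5)·((-1)(0) - (-5)(3)) - (2)·((-2)(0) - (-5)(3)) + (1)·((-2)(3) - (-1)(3))
  = (-5)(15) - (2)(15) + (1)(-3)
  = -108
det(A) = -108 ≠ 0, so A is invertible.

Cofactors Cᵢⱼ = (-1)ⁱ⁺ʲ·Mᵢⱼ:
C = 
  [ 15, -15,  -3]
  [  3,  -3,  21]
  [ -9, -27,   9]

adj(A) = Cᵀ:
adj(A) = 
  [ 15,   3,  -9]
  [-15,  -3, -27]
  [ -3,  21,   9]

A⁻¹ = (-1/108) · adj(A):
A⁻¹ = 
  [-5/36, -1/36,  1/12]
  [ 5/36,  1/36,   1/4]
  [ 1/36, -7/36, -1/12]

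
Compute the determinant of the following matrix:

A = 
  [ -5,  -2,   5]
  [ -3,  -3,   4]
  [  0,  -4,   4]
16

Cofactor expansion along row 1:
det(A) = (-5)·((-3)(4) - (4)(-4)) - (-2)·((-3)(4) - (4)(0)) + (5)·((-3)(-4) - (-3)(0))
  = (-5)(4) - (-2)(-12) + (5)(12)
  = 16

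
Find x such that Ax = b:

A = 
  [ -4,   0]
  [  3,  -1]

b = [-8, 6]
Row reduce the augmented matrix [A|b]:
R2 → R2 + (3/4)·R1
REF = 
  [ -4,   0,  -8]
  [  0,  -1,   0]

Back-substitution:
x₂ = 0 / (-1) = 0
x₁ = (-8 - (0)(0)) / (-4) = 2

x = [2, 0]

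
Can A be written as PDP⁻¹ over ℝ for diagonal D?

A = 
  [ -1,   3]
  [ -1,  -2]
No

tr(A) = -3, det(A) = 5
Characteristic polynomial: λ² - tr(A)λ + det(A) = λ² + 3λ + 5
λ² + 3λ + 5 = 0  ⇒  λ = (-3 ± √((3)² - 4·(5)))/2 = (-3 ± √(-11))/2
  = (-3 + i√11)/2,  (-3 - i√11)/2
Eigenvalues: (-3 + i√11)/2, (-3 - i√11)/2  (≈ -1.5 + 1.658i, -1.5 - 1.658i)
Has complex eigenvalues (not diagonalizable over ℝ).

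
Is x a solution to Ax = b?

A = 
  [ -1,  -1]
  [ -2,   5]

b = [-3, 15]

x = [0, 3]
Yes

Ax = [-3, 15] = b ✓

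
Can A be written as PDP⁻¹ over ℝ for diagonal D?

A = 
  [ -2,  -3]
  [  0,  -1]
Yes

tr(A) = -3, det(A) = 2
Characteristic polynomial: λ² - tr(A)λ + det(A) = λ² + 3λ + 2
λ² + 3λ + 2 = (λ + 2)(λ + 1)
Eigenvalues: -1, -2
λ=-2: alg. mult. = 1, geom. mult. = 2 - rank(A - (-2)I) = 2 - 1 = 1
λ=-1: alg. mult. = 1, geom. mult. = 2 - rank(A - (-1)I) = 2 - 1 = 1
Sum of geometric multiplicities equals n, so A has n independent eigenvectors.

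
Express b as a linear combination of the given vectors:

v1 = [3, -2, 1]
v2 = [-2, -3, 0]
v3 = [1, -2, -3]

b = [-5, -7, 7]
c1 = 1, c2 = 3, c3 = -2

b = 1·v1 + 3·v2 + -2·v3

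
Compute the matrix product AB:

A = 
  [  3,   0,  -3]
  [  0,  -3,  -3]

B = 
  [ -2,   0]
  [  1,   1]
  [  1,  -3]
AB = 
  [ -9,   9]
  [ -6,   6]

A is 2×3 and B is 3×2, so AB is 2×2. Each entry is (row of A)·(column of B):
AB[1,1] = (3)(-2) + (0)(1) + (-3)(1) = -9
AB[1,2] = (3)(0) + (0)(1) + (-3)(-3) = 9
AB[2,1] = (0)(-2) + (-3)(1) + (-3)(1) = -6
AB[2,2] = (0)(0) + (-3)(1) + (-3)(-3) = 6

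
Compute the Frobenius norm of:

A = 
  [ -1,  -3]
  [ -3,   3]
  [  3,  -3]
||A||_F = 6.782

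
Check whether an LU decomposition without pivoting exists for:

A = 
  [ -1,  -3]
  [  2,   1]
Yes.
A[1,1] = -1 ≠ 0, so Gaussian elimination proceeds without a row swap: multiplier ℓ₂₁ = (2)/(-1) = -2, and U[2,2] = 1 - (-2)(-3) = -5.
L = 
  [  1,   0]
  [ -2,   1]
U = 
  [ -1,  -3]
  [  0,  -5]
Check row 2 of LU: [(-2)(-1), (-2)(-3) + (-5)] = [2, 1] = row 2 of A ✓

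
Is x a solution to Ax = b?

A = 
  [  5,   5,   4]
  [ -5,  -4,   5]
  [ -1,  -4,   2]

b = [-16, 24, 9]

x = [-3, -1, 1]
Yes

Ax = [-16, 24, 9] = b ✓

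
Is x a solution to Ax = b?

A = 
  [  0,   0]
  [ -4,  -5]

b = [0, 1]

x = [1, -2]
No

Ax = [0, 6] ≠ b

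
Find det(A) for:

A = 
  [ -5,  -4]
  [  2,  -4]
For a 2×2 matrix, det = ad - bc = (-5)(-4) - (-4)(2) = 28

det(A) = 28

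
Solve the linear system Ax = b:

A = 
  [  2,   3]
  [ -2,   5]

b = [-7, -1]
x = [-2, -1]

Row reduce the augmented matrix [A|b]:
R2 → R2 + (1)·R1
REF = 
  [  2,   3,  -7]
  [  0,   8,  -8]

Back-substitution:
x₂ = (-8) / 8 = -1
x₁ = (-7 - (3)(-1)) / 2 = -2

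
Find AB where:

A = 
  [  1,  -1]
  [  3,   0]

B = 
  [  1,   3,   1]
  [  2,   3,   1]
A is 2×2 and B is 2×3, so AB is 2×3. Each entry is (row of A)·(column of B):
AB[1,1] = (1)(1) + (-1)(2) = -1
AB[1,2] = (1)(3) + (-1)(3) = 0
AB[1,3] = (1)(1) + (-1)(1) = 0
AB[2,1] = (3)(1) + (0)(2) = 3
AB[2,2] = (3)(3) + (0)(3) = 9
AB[2,3] = (3)(1) + (0)(1) = 3

AB = 
  [ -1,   0,   0]
  [  3,   9,   3]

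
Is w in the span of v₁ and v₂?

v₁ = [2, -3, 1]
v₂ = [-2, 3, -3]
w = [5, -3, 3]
No

Form the augmented matrix and row-reduce:
[v₁|v₂|w] = 
  [  2,  -2,   5]
  [ -3,   3,  -3]
  [  1,  -3,   3]
R2 → R2 + (3/2)·R1
R3 → R3 - (1/2)·R1
Swap R2 ↔ R3
REF = 
  [  2,  -2,   5]
  [  0,  -2, 1/2]
  [  0,   0, 9/2]

Row 3 reads [0 0 | 9/2], i.e. 0 = 9/2, so the system is inconsistent and w ∉ span{v₁, v₂}.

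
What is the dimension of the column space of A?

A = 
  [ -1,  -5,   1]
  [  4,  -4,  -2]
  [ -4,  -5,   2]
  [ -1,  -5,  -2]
Row reduce:
R2 → R2 + (4)·R1
R3 → R3 - (4)·R1
R4 → R4 - (1)·R1
R3 → R3 + (5/8)·R2
R4 → R4 - (4)·R3
REF = 
  [  -1,   -5,    1]
  [   0,  -24,    2]
  [   0,    0, -3/4]
  [   0,    0,    0]
Pivot columns: 1, 2, 3 → 3 pivots.
dim(Col(A)) = number of pivot columns = 3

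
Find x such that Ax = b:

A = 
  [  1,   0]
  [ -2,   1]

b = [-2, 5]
Row reduce the augmented matrix [A|b]:
R2 → R2 + (2)·R1
REF = 
  [  1,   0,  -2]
  [  0,   1,   1]

Back-substitution:
x₂ = 1 / 1 = 1
x₁ = (-2 - (0)(1)) / 1 = -2

x = [-2, 1]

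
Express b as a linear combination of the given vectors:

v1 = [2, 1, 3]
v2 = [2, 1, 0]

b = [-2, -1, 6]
c1 = 2, c2 = -3

b = 2·v1 + -3·v2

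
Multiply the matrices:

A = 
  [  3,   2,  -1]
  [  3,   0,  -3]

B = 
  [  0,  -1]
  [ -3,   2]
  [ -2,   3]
AB = 
  [ -4,  -2]
  [  6, -12]

A is 2×3 and B is 3×2, so AB is 2×2. Each entry is (row of A)·(column of B):
AB[1,1] = (3)(0) + (2)(-3) + (-1)(-2) = -4
AB[1,2] = (3)(-1) + (2)(2) + (-1)(3) = -2
AB[2,1] = (3)(0) + (0)(-3) + (-3)(-2) = 6
AB[2,2] = (3)(-1) + (0)(2) + (-3)(3) = -12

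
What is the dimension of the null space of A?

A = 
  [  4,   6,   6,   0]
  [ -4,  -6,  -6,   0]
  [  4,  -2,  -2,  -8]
nullity(A) = 2

Row reduce:
R2 → R2 + (1)·R1
R3 → R3 - (1)·R1
Swap R2 ↔ R3
REF = 
  [  4,   6,   6,   0]
  [  0,  -8,  -8,  -8]
  [  0,   0,   0,   0]
Pivot columns: 1, 2 → 2 pivots.
rank(A) = 2, so nullity(A) = 4 - 2 = 2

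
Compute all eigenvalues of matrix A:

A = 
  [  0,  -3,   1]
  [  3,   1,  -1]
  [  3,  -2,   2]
Characteristic polynomial: det(λI - A) = λ³ - 3λ² + 6λ - 18
Testing integer divisors of the constant term: p(3) = 0, so (λ - 3) is a factor:
p(λ) = (λ - 3)(λ² + 6)
λ² + 6 = 0  ⇒  λ = (0 ± √((0)² - 4·(6)))/2 = (0 ± √(-24))/2
  = i√6,  -i√6

λ = 3, i√6, -i√6  (≈ 3, 0 + 2.449i, 0 - 2.449i)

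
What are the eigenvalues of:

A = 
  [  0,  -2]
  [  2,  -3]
tr(A) = -3, det(A) = 4
Characteristic polynomial: λ² - tr(A)λ + det(A) = λ² + 3λ + 4
λ² + 3λ + 4 = 0  ⇒  λ = (-3 ± √((3)² - 4·(4)))/2 = (-3 ± √(-7))/2
  = (-3 + i√7)/2,  (-3 - i√7)/2

λ = (-3 + i√7)/2, (-3 - i√7)/2  (≈ -1.5 + 1.323i, -1.5 - 1.323i)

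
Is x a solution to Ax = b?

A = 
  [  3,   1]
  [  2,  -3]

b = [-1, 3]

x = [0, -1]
Yes

Ax = [-1, 3] = b ✓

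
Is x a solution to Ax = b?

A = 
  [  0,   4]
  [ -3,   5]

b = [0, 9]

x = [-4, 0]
No

Ax = [0, 12] ≠ b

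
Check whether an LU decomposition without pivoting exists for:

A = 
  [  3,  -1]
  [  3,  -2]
Yes.
A[1,1] = 3 ≠ 0, so Gaussian elimination proceeds without a row swap: multiplier ℓ₂₁ = (3)/(3) = 1, and U[2,2] = -2 - (1)(-1) = -1.
L = 
  [  1,   0]
  [  1,   1]
U = 
  [  3,  -1]
  [  0,  -1]
Check row 2 of LU: [(1)(3), (1)(-1) + (-1)] = [3, -2] = row 2 of A ✓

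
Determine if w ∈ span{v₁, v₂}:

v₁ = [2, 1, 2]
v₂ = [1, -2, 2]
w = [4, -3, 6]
Yes

Form the augmented matrix and row-reduce:
[v₁|v₂|w] = 
  [  2,   1,   4]
  [  1,  -2,  -3]
  [  2,   2,   6]
R2 → R2 - (1/2)·R1
R3 → R3 - (1)·R1
R3 → R3 + (2/5)·R2
REF = 
  [   2,    1,    4]
  [   0, -5/2,   -5]
  [   0,    0,    0]

No row of the form [0 0 | nonzero], so the system is consistent. Back-substitution gives c₁ = 1, c₂ = 2: w = (1)·v₁ + (2)·v₂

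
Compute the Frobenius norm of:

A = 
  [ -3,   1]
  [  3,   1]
||A||_F = 4.472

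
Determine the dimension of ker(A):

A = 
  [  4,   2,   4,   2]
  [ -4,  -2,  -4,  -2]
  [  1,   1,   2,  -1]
nullity(A) = 2

Row reduce:
R2 → R2 + (1)·R1
R3 → R3 - (1/4)·R1
Swap R2 ↔ R3
REF = 
  [   4,    2,    4,    2]
  [   0,  1/2,    1, -3/2]
  [   0,    0,    0,    0]
Pivot columns: 1, 2 → 2 pivots.
rank(A) = 2, so nullity(A) = 4 - 2 = 2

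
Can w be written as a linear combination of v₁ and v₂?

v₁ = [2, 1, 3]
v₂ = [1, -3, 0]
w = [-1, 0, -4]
No

Form the augmented matrix and row-reduce:
[v₁|v₂|w] = 
  [  2,   1,  -1]
  [  1,  -3,   0]
  [  3,   0,  -4]
R2 → R2 - (1/2)·R1
R3 → R3 - (3/2)·R1
R3 → R3 - (3/7)·R2
REF = 
  [    2,     1,    -1]
  [    0,  -7/2,   1/2]
  [    0,     0, -19/7]

Row 3 reads [0 0 | -19/7], i.e. 0 = -19/7, so the system is inconsistent and w ∉ span{v₁, v₂}.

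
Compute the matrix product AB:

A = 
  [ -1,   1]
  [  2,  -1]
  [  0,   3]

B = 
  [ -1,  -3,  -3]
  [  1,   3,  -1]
A is 3×2 and B is 2×3, so AB is 3×3. Each entry is (row of A)·(column of B):
AB[1,1] = (-1)(-1) + (1)(1) = 2
AB[1,2] = (-1)(-3) + (1)(3) = 6
AB[1,3] = (-1)(-3) + (1)(-1) = 2
AB[2,1] = (2)(-1) + (-1)(1) = -3
AB[2,2] = (2)(-3) + (-1)(3) = -9
AB[2,3] = (2)(-3) + (-1)(-1) = -5
AB[3,1] = (0)(-1) + (3)(1) = 3
AB[3,2] = (0)(-3) + (3)(3) = 9
AB[3,3] = (0)(-3) + (3)(-1) = -3

AB = 
  [  2,   6,   2]
  [ -3,  -9,  -5]
  [  3,   9,  -3]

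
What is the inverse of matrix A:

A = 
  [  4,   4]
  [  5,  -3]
det(A) = (4)(-3) - (4)(5) = -32
For a 2×2 matrix, A⁻¹ = (1/det(A)) · [[d, -b], [-c, a]]
    = (-1/32) · [[-3, -4], [-5, 4]]

A⁻¹ = 
  [3/32,  1/8]
  [5/32, -1/8]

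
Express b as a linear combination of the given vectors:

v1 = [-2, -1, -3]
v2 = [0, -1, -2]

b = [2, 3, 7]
c1 = -1, c2 = -2

b = -1·v1 + -2·v2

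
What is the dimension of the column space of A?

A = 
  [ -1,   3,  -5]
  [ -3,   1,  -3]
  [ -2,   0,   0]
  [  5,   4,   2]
Row reduce:
R2 → R2 - (3)·R1
R3 → R3 - (2)·R1
R4 → R4 + (5)·R1
R3 → R3 - (3/4)·R2
R4 → R4 + (19/8)·R2
R4 → R4 - (11/2)·R3
REF = 
  [ -1,   3,  -5]
  [  0,  -8,  12]
  [  0,   0,   1]
  [  0,   0,   0]
Pivot columns: 1, 2, 3 → 3 pivots.
dim(Col(A)) = number of pivot columns = 3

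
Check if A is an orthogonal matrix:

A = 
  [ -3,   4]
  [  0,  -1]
No

AᵀA = 
  [  9, -12]
  [-12,  17]
≠ I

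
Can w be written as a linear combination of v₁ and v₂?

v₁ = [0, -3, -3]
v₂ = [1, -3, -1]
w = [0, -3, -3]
Yes

Form the augmented matrix and row-reduce:
[v₁|v₂|w] = 
  [  0,   1,   0]
  [ -3,  -3,  -3]
  [ -3,  -1,  -3]
Swap R1 ↔ R2
R3 → R3 - (1)·R1
R3 → R3 - (2)·R2
REF = 
  [ -3,  -3,  -3]
  [  0,   1,   0]
  [  0,   0,   0]

No row of the form [0 0 | nonzero], so the system is consistent. Back-substitution gives c₁ = 1, c₂ = 0: w = (1)·v₁ + (0)·v₂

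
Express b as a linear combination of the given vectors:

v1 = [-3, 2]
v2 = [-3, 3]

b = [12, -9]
c1 = -3, c2 = -1

b = -3·v1 + -1·v2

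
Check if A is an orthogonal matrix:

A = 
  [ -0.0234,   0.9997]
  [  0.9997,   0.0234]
Yes

AᵀA = 
  [  0.9999,   0]
  [  0,   0.9999]
≈ I (equal to I up to the 4-dp rounding of the entries)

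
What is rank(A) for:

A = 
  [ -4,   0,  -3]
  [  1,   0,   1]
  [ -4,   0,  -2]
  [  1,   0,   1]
Row reduce:
R2 → R2 + (1/4)·R1
R3 → R3 - (1)·R1
R4 → R4 + (1/4)·R1
R3 → R3 - (4)·R2
R4 → R4 - (1)·R2
REF = 
  [ -4,   0,  -3]
  [  0,   0, 1/4]
  [  0,   0,   0]
  [  0,   0,   0]
Pivot columns: 1, 3 → 2 pivots.

rank(A) = 2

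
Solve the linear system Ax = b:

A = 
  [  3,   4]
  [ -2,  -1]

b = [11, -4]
x = [1, 2]

Row reduce the augmented matrix [A|b]:
R2 → R2 + (2/3)·R1
REF = 
  [   3,    4,   11]
  [   0,  5/3, 10/3]

Back-substitution:
x₂ = (10/3) / (5/3) = 2
x₁ = (11 - (4)(2)) / 3 = 1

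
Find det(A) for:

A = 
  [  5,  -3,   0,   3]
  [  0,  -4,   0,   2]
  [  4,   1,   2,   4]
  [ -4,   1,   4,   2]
116

Cofactor expansion along row 1: det(A) = a₁₁M₁₁ - a₁₂M₁₂ + a₁₃M₁₃ - a₁₄M₁₄

M₁₁ = det[[-4, 0, 2]; [1, 2, 4]; [1, 4, 2]]
  = (-4)·((2)(2) - (4)(4)) - (0)·((1)(2) - (4)(1)) + (2)·((1)(4) - (2)(1))
  = (-4)(-12) - (0)(-2) + (2)(2)
  = 52
M₁₂ = det[[0, 0, 2]; [4, 2, 4]; [-4, 4, 2]]
  = (0)·((2)(2) - (4)(4)) - (0)·((4)(2) - (4)(-4)) + (2)·((4)(4) - (2)(-4))
  = (0)(-12) - (0)(24) + (2)(24)
  = 48
M₁₃ = det[[0, -4, 2]; [4, 1, 4]; [-4, 1, 2]]
  = (0)·((1)(2) - (4)(1)) - (-4)·((4)(2) - (4)(-4)) + (2)·((4)(1) - (1)(-4))
  = (0)(-2) - (-4)(24) + (2)(8)
  = 112
M₁₄ = det[[0, -4, 0]; [4, 1, 2]; [-4, 1, 4]]
  = (0)·((1)(4) - (2)(1)) - (-4)·((4)(4) - (2)(-4)) + (0)·((4)(1) - (1)(-4))
  = (0)(2) - (-4)(24) + (0)(8)
  = 96

det(A) = (5)(52) - (-3)(48) + (0)(112) - (3)(96) = 116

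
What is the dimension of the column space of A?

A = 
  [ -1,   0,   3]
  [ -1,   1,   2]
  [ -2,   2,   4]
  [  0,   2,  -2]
Row reduce:
R2 → R2 - (1)·R1
R3 → R3 - (2)·R1
R3 → R3 - (2)·R2
R4 → R4 - (2)·R2
REF = 
  [ -1,   0,   3]
  [  0,   1,  -1]
  [  0,   0,   0]
  [  0,   0,   0]
Pivot columns: 1, 2 → 2 pivots.
dim(Col(A)) = number of pivot columns = 2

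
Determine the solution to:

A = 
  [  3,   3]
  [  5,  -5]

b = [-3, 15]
Row reduce the augmented matrix [A|b]:
R2 → R2 - (5/3)·R1
REF = 
  [  3,   3,  -3]
  [  0, -10,  20]

Back-substitution:
x₂ = 20 / (-10) = -2
x₁ = (-3 - (3)(-2)) / 3 = 1

x = [1, -2]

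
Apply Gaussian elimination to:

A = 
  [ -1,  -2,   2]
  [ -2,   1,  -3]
Row operations:
R2 → R2 - (2)·R1

Resulting echelon form:
REF = 
  [ -1,  -2,   2]
  [  0,   5,  -7]

Rank = 2 (number of non-zero pivot rows).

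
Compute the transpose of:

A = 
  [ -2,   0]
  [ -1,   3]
Aᵀ = 
  [ -2,  -1]
  [  0,   3]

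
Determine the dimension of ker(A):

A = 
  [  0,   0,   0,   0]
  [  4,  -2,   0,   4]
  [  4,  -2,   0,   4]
nullity(A) = 3

Row reduce:
Swap R1 ↔ R2
R3 → R3 - (1)·R1
REF = 
  [  4,  -2,   0,   4]
  [  0,   0,   0,   0]
  [  0,   0,   0,   0]
Pivot columns: 1 → 1 pivot.
rank(A) = 1, so nullity(A) = 4 - 1 = 3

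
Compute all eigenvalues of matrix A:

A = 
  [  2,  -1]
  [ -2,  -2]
tr(A) = 0, det(A) = -6
Characteristic polynomial: λ² - tr(A)λ + det(A) = λ² - 6
λ² - 6 = 0  ⇒  λ = (0 ± √((0)² - 4·(-6)))/2 = (0 ± √(24))/2
  = √6,  -√6

λ = √6, -√6  (≈ 2.449, -2.449)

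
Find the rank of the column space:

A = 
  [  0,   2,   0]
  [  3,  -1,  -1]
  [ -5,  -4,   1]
dim(Col(A)) = 3

Row reduce:
Swap R1 ↔ R2
R3 → R3 + (5/3)·R1
R3 → R3 + (17/6)·R2
REF = 
  [   3,   -1,   -1]
  [   0,    2,    0]
  [   0,    0, -2/3]
Pivot columns: 1, 2, 3 → 3 pivots.
dim(Col(A)) = number of pivot columns = 3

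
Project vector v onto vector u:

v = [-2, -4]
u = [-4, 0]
v·u = (-2)(-4) + (-4)(0) = 8
u·u = (-4)² + (0)² = 16
proj_u(v) = (v·u / u·u) × u = (8/16) × u = (1/2) × u

proj_u(v) = [-2, 0]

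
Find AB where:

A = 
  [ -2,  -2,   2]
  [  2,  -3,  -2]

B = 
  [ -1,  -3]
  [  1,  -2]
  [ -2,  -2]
AB = 
  [ -4,   6]
  [ -1,   4]

A is 2×3 and B is 3×2, so AB is 2×2. Each entry is (row of A)·(column of B):
AB[1,1] = (-2)(-1) + (-2)(1) + (2)(-2) = -4
AB[1,2] = (-2)(-3) + (-2)(-2) + (2)(-2) = 6
AB[2,1] = (2)(-1) + (-3)(1) + (-2)(-2) = -1
AB[2,2] = (2)(-3) + (-3)(-2) + (-2)(-2) = 4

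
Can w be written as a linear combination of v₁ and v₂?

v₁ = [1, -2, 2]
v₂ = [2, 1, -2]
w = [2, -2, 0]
No

Form the augmented matrix and row-reduce:
[v₁|v₂|w] = 
  [  1,   2,   2]
  [ -2,   1,  -2]
  [  2,  -2,   0]
R2 → R2 + (2)·R1
R3 → R3 - (2)·R1
R3 → R3 + (6/5)·R2
REF = 
  [   1,    2,    2]
  [   0,    5,    2]
  [   0,    0, -8/5]

Row 3 reads [0 0 | -8/5], i.e. 0 = -8/5, so the system is inconsistent and w ∉ span{v₁, v₂}.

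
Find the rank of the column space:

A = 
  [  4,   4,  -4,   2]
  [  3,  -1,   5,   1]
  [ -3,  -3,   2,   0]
Row reduce:
R2 → R2 - (3/4)·R1
R3 → R3 + (3/4)·R1
REF = 
  [   4,    4,   -4,    2]
  [   0,   -4,    8, -1/2]
  [   0,    0,   -1,  3/2]
Pivot columns: 1, 2, 3 → 3 pivots.
dim(Col(A)) = number of pivot columns = 3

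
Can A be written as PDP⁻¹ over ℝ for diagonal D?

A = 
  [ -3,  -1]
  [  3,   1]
Yes

tr(A) = -2, det(A) = 0
Characteristic polynomial: λ² - tr(A)λ + det(A) = λ² + 2λ
λ² + 2λ = λ(λ + 2)
Eigenvalues: 0, -2
λ=-2: alg. mult. = 1, geom. mult. = 2 - rank(A - (-2)I) = 2 - 1 = 1
λ=0: alg. mult. = 1, geom. mult. = 2 - rank(A - (0)I) = 2 - 1 = 1
Sum of geometric multiplicities equals n, so A has n independent eigenvectors.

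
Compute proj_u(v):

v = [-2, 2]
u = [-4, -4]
proj_u(v) = [0, 0]

v·u = (-2)(-4) + (2)(-4) = 0
u·u = (-4)² + (-4)² = 32
proj_u(v) = (v·u / u·u) × u = (0/32) × u = (0) × u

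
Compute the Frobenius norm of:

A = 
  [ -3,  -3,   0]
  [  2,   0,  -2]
||A||_F = 5.099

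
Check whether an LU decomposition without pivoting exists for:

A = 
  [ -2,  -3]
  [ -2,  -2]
Yes.
A[1,1] = -2 ≠ 0, so Gaussian elimination proceeds without a row swap: multiplier ℓ₂₁ = (-2)/(-2) = 1, and U[2,2] = -2 - (1)(-3) = 1.
L = 
  [  1,   0]
  [  1,   1]
U = 
  [ -2,  -3]
  [  0,   1]
Check row 2 of LU: [(1)(-2), (1)(-3) + 1] = [-2, -2] = row 2 of A ✓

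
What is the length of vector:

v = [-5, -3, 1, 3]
6.633

||v||₂ = √((-5)² + (-3)² + (1)² + (3)²) = √44 = 6.633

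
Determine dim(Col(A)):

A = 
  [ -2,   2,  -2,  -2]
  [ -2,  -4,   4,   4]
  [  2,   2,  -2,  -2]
Row reduce:
R2 → R2 - (1)·R1
R3 → R3 + (1)·R1
R3 → R3 + (2/3)·R2
REF = 
  [ -2,   2,  -2,  -2]
  [  0,  -6,   6,   6]
  [  0,   0,   0,   0]
Pivot columns: 1, 2 → 2 pivots.
dim(Col(A)) = number of pivot columns = 2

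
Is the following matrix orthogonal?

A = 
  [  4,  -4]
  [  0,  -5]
No

AᵀA = 
  [ 16, -16]
  [-16,  41]
≠ I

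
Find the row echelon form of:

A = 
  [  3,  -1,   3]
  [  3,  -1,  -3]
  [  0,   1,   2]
Row operations:
R2 → R2 - (1)·R1
Swap R2 ↔ R3

Resulting echelon form:
REF = 
  [  3,  -1,   3]
  [  0,   1,   2]
  [  0,   0,  -6]

Rank = 3 (number of non-zero pivot rows).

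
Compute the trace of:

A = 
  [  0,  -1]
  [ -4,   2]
2

tr(A) = 0 + 2 = 2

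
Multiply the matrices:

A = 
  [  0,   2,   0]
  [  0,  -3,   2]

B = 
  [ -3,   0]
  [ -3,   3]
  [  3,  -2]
A is 2×3 and B is 3×2, so AB is 2×2. Each entry is (row of A)·(column of B):
AB[1,1] = (0)(-3) + (2)(-3) + (0)(3) = -6
AB[1,2] = (0)(0) + (2)(3) + (0)(-2) = 6
AB[2,1] = (0)(-3) + (-3)(-3) + (2)(3) = 15
AB[2,2] = (0)(0) + (-3)(3) + (2)(-2) = -13

AB = 
  [ -6,   6]
  [ 15, -13]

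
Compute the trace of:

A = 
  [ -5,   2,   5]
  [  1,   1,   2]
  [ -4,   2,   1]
-3

tr(A) = -5 + 1 + 1 = -3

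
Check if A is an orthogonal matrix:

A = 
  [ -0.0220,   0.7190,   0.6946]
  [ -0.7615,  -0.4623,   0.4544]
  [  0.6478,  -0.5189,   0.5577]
Yes

AᵀA = 
  [  1,   0.0001,   0]
  [  0.0001,   0.9999,   0]
  [  0,   0,   1]
≈ I (equal to I up to the 4-dp rounding of the entries)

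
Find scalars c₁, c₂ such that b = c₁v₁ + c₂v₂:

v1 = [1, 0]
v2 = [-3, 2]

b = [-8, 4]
c1 = -2, c2 = 2

b = -2·v1 + 2·v2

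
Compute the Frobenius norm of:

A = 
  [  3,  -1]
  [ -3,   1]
||A||_F = 4.472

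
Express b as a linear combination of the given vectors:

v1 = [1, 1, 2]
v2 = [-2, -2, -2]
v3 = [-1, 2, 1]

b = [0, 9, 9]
c1 = 3, c2 = 0, c3 = 3

b = 3·v1 + 0·v2 + 3·v3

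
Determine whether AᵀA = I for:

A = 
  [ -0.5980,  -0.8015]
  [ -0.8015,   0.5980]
Yes

AᵀA = 
  [  1,   0]
  [  0,   1]
≈ I (equal to I up to the 4-dp rounding of the entries)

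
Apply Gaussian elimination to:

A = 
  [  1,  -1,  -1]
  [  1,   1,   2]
Row operations:
R2 → R2 - (1)·R1

Resulting echelon form:
REF = 
  [  1,  -1,  -1]
  [  0,   2,   3]

Rank = 2 (number of non-zero pivot rows).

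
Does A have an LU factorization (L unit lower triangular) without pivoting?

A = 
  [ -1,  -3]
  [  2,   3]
Yes.
A[1,1] = -1 ≠ 0, so Gaussian elimination proceeds without a row swap: multiplier ℓ₂₁ = (2)/(-1) = -2, and U[2,2] = 3 - (-2)(-3) = -3.
L = 
  [  1,   0]
  [ -2,   1]
U = 
  [ -1,  -3]
  [  0,  -3]
Check row 2 of LU: [(-2)(-1), (-2)(-3) + (-3)] = [2, 3] = row 2 of A ✓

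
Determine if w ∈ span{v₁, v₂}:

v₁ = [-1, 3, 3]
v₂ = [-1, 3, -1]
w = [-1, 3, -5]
Yes

Form the augmented matrix and row-reduce:
[v₁|v₂|w] = 
  [ -1,  -1,  -1]
  [  3,   3,   3]
  [  3,  -1,  -5]
R2 → R2 + (3)·R1
R3 → R3 + (3)·R1
Swap R2 ↔ R3
REF = 
  [ -1,  -1,  -1]
  [  0,  -4,  -8]
  [  0,   0,   0]

No row of the form [0 0 | nonzero], so the system is consistent. Back-substitution gives c₁ = -1, c₂ = 2: w = (-1)·v₁ + (2)·v₂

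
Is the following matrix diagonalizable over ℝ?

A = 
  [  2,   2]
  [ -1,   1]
No

tr(A) = 3, det(A) = 4
Characteristic polynomial: λ² - tr(A)λ + det(A) = λ² - 3λ + 4
λ² - 3λ + 4 = 0  ⇒  λ = (3 ± √((-3)² - 4·(4)))/2 = (3 ± √(-7))/2
  = (3 + i√7)/2,  (3 - i√7)/2
Eigenvalues: (3 + i√7)/2, (3 - i√7)/2  (≈ 1.5 + 1.323i, 1.5 - 1.323i)
Has complex eigenvalues (not diagonalizable over ℝ).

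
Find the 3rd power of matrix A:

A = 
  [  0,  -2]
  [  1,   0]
A^3 = 
  [  0,   4]
  [ -2,   0]

A² = A·A:
A²[1,1] = (0)(0) + (-2)(1) = -2
A²[1,2] = (0)(-2) + (-2)(0) = 0
A²[2,1] = (1)(0) + (0)(1) = 0
A²[2,2] = (1)(-2) + (0)(0) = -2
A² = 
  [ -2,   0]
  [  0,  -2]

A^3 = A^2·A:
A^3[1,1] = (-2)(0) + (0)(1) = 0
A^3[1,2] = (-2)(-2) + (0)(0) = 4
A^3[2,1] = (0)(0) + (-2)(1) = -2
A^3[2,2] = (0)(-2) + (-2)(0) = 0
A^3 = 
  [  0,   4]
  [ -2,   0]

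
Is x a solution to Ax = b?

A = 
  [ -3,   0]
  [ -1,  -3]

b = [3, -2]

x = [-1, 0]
No

Ax = [3, 1] ≠ b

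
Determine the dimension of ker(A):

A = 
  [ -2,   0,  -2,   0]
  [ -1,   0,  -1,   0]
nullity(A) = 3

Row reduce:
R2 → R2 - (1/2)·R1
REF = 
  [ -2,   0,  -2,   0]
  [  0,   0,   0,   0]
Pivot columns: 1 → 1 pivot.
rank(A) = 1, so nullity(A) = 4 - 1 = 3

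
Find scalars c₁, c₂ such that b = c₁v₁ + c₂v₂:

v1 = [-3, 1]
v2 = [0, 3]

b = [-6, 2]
c1 = 2, c2 = 0

b = 2·v1 + 0·v2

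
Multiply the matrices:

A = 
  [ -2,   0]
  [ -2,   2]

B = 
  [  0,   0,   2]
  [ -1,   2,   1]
AB = 
  [  0,   0,  -4]
  [ -2,   4,  -2]

A is 2×2 and B is 2×3, so AB is 2×3. Each entry is (row of A)·(column of B):
AB[1,1] = (-2)(0) + (0)(-1) = 0
AB[1,2] = (-2)(0) + (0)(2) = 0
AB[1,3] = (-2)(2) + (0)(1) = -4
AB[2,1] = (-2)(0) + (2)(-1) = -2
AB[2,2] = (-2)(0) + (2)(2) = 4
AB[2,3] = (-2)(2) + (2)(1) = -2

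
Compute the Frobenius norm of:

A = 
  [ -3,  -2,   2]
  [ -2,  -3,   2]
||A||_F = 5.831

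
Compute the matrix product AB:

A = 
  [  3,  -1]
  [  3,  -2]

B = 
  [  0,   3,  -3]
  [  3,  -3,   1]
A is 2×2 and B is 2×3, so AB is 2×3. Each entry is (row of A)·(column of B):
AB[1,1] = (3)(0) + (-1)(3) = -3
AB[1,2] = (3)(3) + (-1)(-3) = 12
AB[1,3] = (3)(-3) + (-1)(1) = -10
AB[2,1] = (3)(0) + (-2)(3) = -6
AB[2,2] = (3)(3) + (-2)(-3) = 15
AB[2,3] = (3)(-3) + (-2)(1) = -11

AB = 
  [ -3,  12, -10]
  [ -6,  15, -11]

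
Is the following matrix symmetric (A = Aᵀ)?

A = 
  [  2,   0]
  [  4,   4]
No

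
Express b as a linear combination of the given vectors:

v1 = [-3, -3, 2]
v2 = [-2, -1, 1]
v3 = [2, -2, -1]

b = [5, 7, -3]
c1 = -1, c2 = -2, c3 = -1

b = -1·v1 + -2·v2 + -1·v3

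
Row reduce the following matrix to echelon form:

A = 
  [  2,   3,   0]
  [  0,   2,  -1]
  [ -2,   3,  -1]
Row operations:
R3 → R3 + (1)·R1
R3 → R3 - (3)·R2

Resulting echelon form:
REF = 
  [  2,   3,   0]
  [  0,   2,  -1]
  [  0,   0,   2]

Rank = 3 (number of non-zero pivot rows).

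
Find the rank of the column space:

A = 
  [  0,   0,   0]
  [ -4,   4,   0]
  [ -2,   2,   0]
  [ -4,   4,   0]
dim(Col(A)) = 1

Row reduce:
Swap R1 ↔ R2
R3 → R3 - (1/2)·R1
R4 → R4 - (1)·R1
REF = 
  [ -4,   4,   0]
  [  0,   0,   0]
  [  0,   0,   0]
  [  0,   0,   0]
Pivot columns: 1 → 1 pivot.
dim(Col(A)) = number of pivot columns = 1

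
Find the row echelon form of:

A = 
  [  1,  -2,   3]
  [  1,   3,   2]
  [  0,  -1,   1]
Row operations:
R2 → R2 - (1)·R1
R3 → R3 + (1/5)·R2

Resulting echelon form:
REF = 
  [  1,  -2,   3]
  [  0,   5,  -1]
  [  0,   0, 4/5]

Rank = 3 (number of non-zero pivot rows).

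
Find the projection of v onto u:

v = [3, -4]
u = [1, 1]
v·u = (3)(1) + (-4)(1) = -1
u·u = (1)² + (1)² = 2
proj_u(v) = (v·u / u·u) × u = (-1/2) × u

proj_u(v) = [-1/2, -1/2]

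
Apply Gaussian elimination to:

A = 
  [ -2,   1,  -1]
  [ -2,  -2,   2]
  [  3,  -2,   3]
Row operations:
R2 → R2 - (1)·R1
R3 → R3 + (3/2)·R1
R3 → R3 - (1/6)·R2

Resulting echelon form:
REF = 
  [ -2,   1,  -1]
  [  0,  -3,   3]
  [  0,   0,   1]

Rank = 3 (number of non-zero pivot rows).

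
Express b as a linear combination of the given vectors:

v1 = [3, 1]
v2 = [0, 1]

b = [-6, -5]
c1 = -2, c2 = -3

b = -2·v1 + -3·v2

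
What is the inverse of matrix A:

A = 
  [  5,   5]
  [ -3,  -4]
det(A) = (5)(-4) - (5)(-3) = -5
For a 2×2 matrix, A⁻¹ = (1/det(A)) · [[d, -b], [-c, a]]
    = (-1/5) · [[-4, -5], [3, 5]]

A⁻¹ = 
  [ 4/5,    1]
  [-3/5,   -1]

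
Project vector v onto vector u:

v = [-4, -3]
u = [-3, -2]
proj_u(v) = [-54/13, -36/13]

v·u = (-4)(-3) + (-3)(-2) = 18
u·u = (-3)² + (-2)² = 13
proj_u(v) = (v·u / u·u) × u = (18/13) × u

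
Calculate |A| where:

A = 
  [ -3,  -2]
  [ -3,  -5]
9

For a 2×2 matrix, det = ad - bc = (-3)(-5) - (-2)(-3) = 9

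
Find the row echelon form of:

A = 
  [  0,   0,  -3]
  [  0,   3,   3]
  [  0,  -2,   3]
Row operations:
Swap R1 ↔ R2
R3 → R3 + (2/3)·R1
R3 → R3 + (5/3)·R2

Resulting echelon form:
REF = 
  [  0,   3,   3]
  [  0,   0,  -3]
  [  0,   0,   0]

Rank = 2 (number of non-zero pivot rows).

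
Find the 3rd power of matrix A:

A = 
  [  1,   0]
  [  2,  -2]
A^3 = 
  [  1,   0]
  [  6,  -8]

A² = A·A:
A²[1,1] = (1)(1) + (0)(2) = 1
A²[1,2] = (1)(0) + (0)(-2) = 0
A²[2,1] = (2)(1) + (-2)(2) = -2
A²[2,2] = (2)(0) + (-2)(-2) = 4
A² = 
  [  1,   0]
  [ -2,   4]

A^3 = A^2·A:
A^3[1,1] = (1)(1) + (0)(2) = 1
A^3[1,2] = (1)(0) + (0)(-2) = 0
A^3[2,1] = (-2)(1) + (4)(2) = 6
A^3[2,2] = (-2)(0) + (4)(-2) = -8
A^3 = 
  [  1,   0]
  [  6,  -8]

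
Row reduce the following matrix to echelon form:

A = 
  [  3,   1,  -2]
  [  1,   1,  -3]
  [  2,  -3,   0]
Row operations:
R2 → R2 - (1/3)·R1
R3 → R3 - (2/3)·R1
R3 → R3 + (11/2)·R2

Resulting echelon form:
REF = 
  [    3,     1,    -2]
  [    0,   2/3,  -7/3]
  [    0,     0, -23/2]

Rank = 3 (number of non-zero pivot rows).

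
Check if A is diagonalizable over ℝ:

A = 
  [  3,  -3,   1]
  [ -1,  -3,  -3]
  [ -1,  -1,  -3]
Yes

Characteristic polynomial: det(λI - A) = λ³ + 3λ² - 14λ - 16
Testing integer divisors of the constant term: p(-1) = 0, so (λ + 1) is a factor:
p(λ) = (λ + 1)(λ² + 2λ - 16)
λ² + 2λ - 16 = 0  ⇒  λ = (-2 ± √((2)² - 4·(-16)))/2 = (-2 ± √(68))/2
  = -1 + √17,  -1 - √17
Eigenvalues: -1, -1 + √17, -1 - √17  (≈ -1, 3.123, -5.123)
The two irrational eigenvalues are distinct (simple), so each has alg. mult. = geom. mult. = 1.
λ=-1: alg. mult. = 1, geom. mult. = 3 - rank(A - (-1)I) = 3 - 2 = 1
Sum of geometric multiplicities equals n, so A has n independent eigenvectors.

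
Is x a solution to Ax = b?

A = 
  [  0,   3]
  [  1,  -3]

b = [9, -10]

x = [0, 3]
No

Ax = [9, -9] ≠ b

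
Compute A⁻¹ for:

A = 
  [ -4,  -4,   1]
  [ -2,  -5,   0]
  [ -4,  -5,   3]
det(A) = (-4)·((-5)(3) - (0)(-5)) - (-4)·((-2)(3) - (0)(-4)) + (1)·((-2)(-5) - (-5)(-4))
  = (-4)(-15) - (-4)(-6) + (1)(-10)
  = 26
det(A) = 26 ≠ 0, so A is invertible.

Cofactors Cᵢⱼ = (-1)ⁱ⁺ʲ·Mᵢⱼ:
C = 
  [-15,   6, -10]
  [  7,  -8,  -4]
  [  5,  -2,  12]

adj(A) = Cᵀ:
adj(A) = 
  [-15,   7,   5]
  [  6,  -8,  -2]
  [-10,  -4,  12]

A⁻¹ = (1/26) · adj(A):
A⁻¹ = 
  [-15/26,   7/26,   5/26]
  [  3/13,  -4/13,  -1/13]
  [ -5/13,  -2/13,   6/13]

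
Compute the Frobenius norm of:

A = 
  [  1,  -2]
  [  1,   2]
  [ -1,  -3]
||A||_F = 4.472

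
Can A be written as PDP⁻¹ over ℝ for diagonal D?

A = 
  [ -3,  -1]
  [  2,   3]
Yes

tr(A) = 0, det(A) = -7
Characteristic polynomial: λ² - tr(A)λ + det(A) = λ² - 7
λ² - 7 = 0  ⇒  λ = (0 ± √((0)² - 4·(-7)))/2 = (0 ± √(28))/2
  = √7,  -√7
Eigenvalues: √7, -√7  (≈ 2.646, -2.646)
The two irrational eigenvalues are distinct (simple), so each has alg. mult. = geom. mult. = 1.
Sum of geometric multiplicities equals n, so A has n independent eigenvectors.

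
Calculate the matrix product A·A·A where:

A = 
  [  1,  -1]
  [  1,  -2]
A^3 = 
  [  1,  -2]
  [  2,  -5]

A² = A·A:
A²[1,1] = (1)(1) + (-1)(1) = 0
A²[1,2] = (1)(-1) + (-1)(-2) = 1
A²[2,1] = (1)(1) + (-2)(1) = -1
A²[2,2] = (1)(-1) + (-2)(-2) = 3
A² = 
  [  0,   1]
  [ -1,   3]

A^3 = A^2·A:
A^3[1,1] = (0)(1) + (1)(1) = 1
A^3[1,2] = (0)(-1) + (1)(-2) = -2
A^3[2,1] = (-1)(1) + (3)(1) = 2
A^3[2,2] = (-1)(-1) + (3)(-2) = -5
A^3 = 
  [  1,  -2]
  [  2,  -5]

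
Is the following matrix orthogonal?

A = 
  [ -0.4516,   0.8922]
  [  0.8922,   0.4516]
Yes

AᵀA = 
  [  1,   0]
  [  0,   1]
≈ I (equal to I up to the 4-dp rounding of the entries)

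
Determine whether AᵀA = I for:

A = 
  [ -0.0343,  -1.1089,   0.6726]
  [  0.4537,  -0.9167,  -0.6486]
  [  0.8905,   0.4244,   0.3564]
No

AᵀA = 
  [  1,   0.0001,   0]
  [  0.0001,   2.2501,   0]
  [  0,   0,   1.0001]
≠ I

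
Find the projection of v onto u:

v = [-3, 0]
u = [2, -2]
proj_u(v) = [-3/2, 3/2]

v·u = (-3)(2) + (0)(-2) = -6
u·u = (2)² + (-2)² = 8
proj_u(v) = (v·u / u·u) × u = (-6/8) × u = (-3/4) × u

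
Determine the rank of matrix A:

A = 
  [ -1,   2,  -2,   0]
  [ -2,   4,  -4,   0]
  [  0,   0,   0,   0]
rank(A) = 1

Row reduce:
R2 → R2 - (2)·R1
REF = 
  [ -1,   2,  -2,   0]
  [  0,   0,   0,   0]
  [  0,   0,   0,   0]
Pivot columns: 1 → 1 pivot.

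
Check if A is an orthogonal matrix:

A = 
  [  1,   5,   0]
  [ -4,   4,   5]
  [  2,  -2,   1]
No

AᵀA = 
  [ 21, -15, -18]
  [-15,  45,  18]
  [-18,  18,  26]
≠ I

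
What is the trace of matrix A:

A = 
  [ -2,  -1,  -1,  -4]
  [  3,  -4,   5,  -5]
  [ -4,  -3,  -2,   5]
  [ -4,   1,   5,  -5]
-13

tr(A) = -2 + -4 + -2 + -5 = -13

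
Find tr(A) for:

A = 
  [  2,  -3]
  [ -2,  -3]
-1

tr(A) = 2 + -3 = -1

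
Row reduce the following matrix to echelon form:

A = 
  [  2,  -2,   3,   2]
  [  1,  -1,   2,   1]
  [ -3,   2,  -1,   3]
Row operations:
R2 → R2 - (1/2)·R1
R3 → R3 + (3/2)·R1
Swap R2 ↔ R3

Resulting echelon form:
REF = 
  [  2,  -2,   3,   2]
  [  0,  -1, 7/2,   6]
  [  0,   0, 1/2,   0]

Rank = 3 (number of non-zero pivot rows).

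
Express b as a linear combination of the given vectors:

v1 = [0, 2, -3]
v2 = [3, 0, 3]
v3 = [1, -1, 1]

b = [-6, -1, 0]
c1 = -2, c2 = -1, c3 = -3

b = -2·v1 + -1·v2 + -3·v3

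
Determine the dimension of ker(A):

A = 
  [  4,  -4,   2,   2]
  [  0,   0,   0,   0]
nullity(A) = 3

Row reduce:
(no row operations needed)
REF = 
  [  4,  -4,   2,   2]
  [  0,   0,   0,   0]
Pivot columns: 1 → 1 pivot.
rank(A) = 1, so nullity(A) = 4 - 1 = 3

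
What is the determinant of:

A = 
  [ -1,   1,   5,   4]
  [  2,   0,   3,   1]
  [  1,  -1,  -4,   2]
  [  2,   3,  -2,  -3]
-259

Cofactor expansion along row 1: det(A) = a₁₁M₁₁ - a₁₂M₁₂ + a₁₃M₁₃ - a₁₄M₁₄

M₁₁ = det[[0, 3, 1]; [-1, -4, 2]; [3, -2, -3]]
  = (0)·((-4)(-3) - (2)(-2)) - (3)·((-1)(-3) - (2)(3)) + (1)·((-1)(-2) - (-4)(3))
  = (0)(16) - (3)(-3) + (1)(14)
  = 23
M₁₂ = det[[2, 3, 1]; [1, -4, 2]; [2, -2, -3]]
  = (2)·((-4)(-3) - (2)(-2)) - (3)·((1)(-3) - (2)(2)) + (1)·((1)(-2) - (-4)(2))
  = (2)(16) - (3)(-7) + (1)(6)
  = 59
M₁₃ = det[[2, 0, 1]; [1, -1, 2]; [2, 3, -3]]
  = (2)·((-1)(-3) - (2)(3)) - (0)·((1)(-3) - (2)(2)) + (1)·((1)(3) - (-1)(2))
  = (2)(-3) - (0)(-7) + (1)(5)
  = -1
M₁₄ = det[[2, 0, 3]; [1, -1, -4]; [2, 3, -2]]
  = (2)·((-1)(-2) - (-4)(3)) - (0)·((1)(-2) - (-4)(2)) + (3)·((1)(3) - (-1)(2))
  = (2)(14) - (0)(6) + (3)(5)
  = 43

det(A) = (-1)(23) - (1)(59) + (5)(-1) - (4)(43) = -259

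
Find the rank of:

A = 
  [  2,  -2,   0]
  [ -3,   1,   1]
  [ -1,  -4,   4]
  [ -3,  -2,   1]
rank(A) = 3

Row reduce:
R2 → R2 + (3/2)·R1
R3 → R3 + (1/2)·R1
R4 → R4 + (3/2)·R1
R3 → R3 - (5/2)·R2
R4 → R4 - (5/2)·R2
R4 → R4 + (1)·R3
REF = 
  [  2,  -2,   0]
  [  0,  -2,   1]
  [  0,   0, 3/2]
  [  0,   0,   0]
Pivot columns: 1, 2, 3 → 3 pivots.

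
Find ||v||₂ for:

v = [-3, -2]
3.606

||v||₂ = √((-3)² + (-2)²) = √13 = 3.606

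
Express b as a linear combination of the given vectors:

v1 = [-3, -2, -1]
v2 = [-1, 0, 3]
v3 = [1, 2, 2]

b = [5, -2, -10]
c1 = -2, c2 = -2, c3 = -3

b = -2·v1 + -2·v2 + -3·v3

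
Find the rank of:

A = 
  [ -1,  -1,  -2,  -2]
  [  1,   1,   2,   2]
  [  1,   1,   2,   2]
rank(A) = 1

Row reduce:
R2 → R2 + (1)·R1
R3 → R3 + (1)·R1
REF = 
  [ -1,  -1,  -2,  -2]
  [  0,   0,   0,   0]
  [  0,   0,   0,   0]
Pivot columns: 1 → 1 pivot.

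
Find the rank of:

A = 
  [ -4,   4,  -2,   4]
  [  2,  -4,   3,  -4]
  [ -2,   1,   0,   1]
Row reduce:
R2 → R2 + (1/2)·R1
R3 → R3 - (1/2)·R1
R3 → R3 - (1/2)·R2
REF = 
  [ -4,   4,  -2,   4]
  [  0,  -2,   2,  -2]
  [  0,   0,   0,   0]
Pivot columns: 1, 2 → 2 pivots.

rank(A) = 2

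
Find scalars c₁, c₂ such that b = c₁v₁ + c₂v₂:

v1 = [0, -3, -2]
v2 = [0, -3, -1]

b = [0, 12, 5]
c1 = -1, c2 = -3

b = -1·v1 + -3·v2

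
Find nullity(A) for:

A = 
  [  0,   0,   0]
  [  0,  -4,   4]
nullity(A) = 2

Row reduce:
Swap R1 ↔ R2
REF = 
  [  0,  -4,   4]
  [  0,   0,   0]
Pivot columns: 2 → 1 pivot.
rank(A) = 1, so nullity(A) = 3 - 1 = 2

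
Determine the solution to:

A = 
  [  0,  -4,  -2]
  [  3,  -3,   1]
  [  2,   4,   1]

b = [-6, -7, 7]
x = [0, 2, -1]

Row reduce the augmented matrix [A|b]:
Swap R1 ↔ R2
R3 → R3 - (2/3)·R1
R3 → R3 + (3/2)·R2
REF = 
  [   3,   -3,    1,   -7]
  [   0,   -4,   -2,   -6]
  [   0,    0, -8/3,  8/3]

Back-substitution:
x₃ = (8/3) / (-8/3) = -1
x₂ = (-6 - (-2)(-1)) / (-4) = 2
x₁ = (-7 - (-3)(2) - (1)(-1)) / 3 = 0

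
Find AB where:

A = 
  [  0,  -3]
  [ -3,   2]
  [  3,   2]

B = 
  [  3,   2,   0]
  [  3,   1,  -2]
A is 3×2 and B is 2×3, so AB is 3×3. Each entry is (row of A)·(column of B):
AB[1,1] = (0)(3) + (-3)(3) = -9
AB[1,2] = (0)(2) + (-3)(1) = -3
AB[1,3] = (0)(0) + (-3)(-2) = 6
AB[2,1] = (-3)(3) + (2)(3) = -3
AB[2,2] = (-3)(2) + (2)(1) = -4
AB[2,3] = (-3)(0) + (2)(-2) = -4
AB[3,1] = (3)(3) + (2)(3) = 15
AB[3,2] = (3)(2) + (2)(1) = 8
AB[3,3] = (3)(0) + (2)(-2) = -4

AB = 
  [ -9,  -3,   6]
  [ -3,  -4,  -4]
  [ 15,   8,  -4]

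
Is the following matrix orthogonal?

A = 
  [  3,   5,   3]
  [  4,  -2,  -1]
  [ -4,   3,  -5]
No

AᵀA = 
  [ 41,  -5,  25]
  [ -5,  38,   2]
  [ 25,   2,  35]
≠ I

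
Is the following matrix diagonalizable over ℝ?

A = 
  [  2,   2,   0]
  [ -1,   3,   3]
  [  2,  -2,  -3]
Yes

Characteristic polynomial: det(λI - A) = λ³ - 2λ² - λ
The constant term is 0, so λ = 0 is a root: p(λ) = λ(λ² - 2λ - 1)
λ² - 2λ - 1 = 0  ⇒  λ = (2 ± √((-2)² - 4·(-1)))/2 = (2 ± √(8))/2
  = 1 + √2,  1 - √2
Eigenvalues: 0, 1 + √2, 1 - √2  (≈ 0, 2.414, -0.4142)
The two irrational eigenvalues are distinct (simple), so each has alg. mult. = geom. mult. = 1.
λ=0: alg. mult. = 1, geom. mult. = 3 - rank(A - (0)I) = 3 - 2 = 1
Sum of geometric multiplicities equals n, so A has n independent eigenvectors.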